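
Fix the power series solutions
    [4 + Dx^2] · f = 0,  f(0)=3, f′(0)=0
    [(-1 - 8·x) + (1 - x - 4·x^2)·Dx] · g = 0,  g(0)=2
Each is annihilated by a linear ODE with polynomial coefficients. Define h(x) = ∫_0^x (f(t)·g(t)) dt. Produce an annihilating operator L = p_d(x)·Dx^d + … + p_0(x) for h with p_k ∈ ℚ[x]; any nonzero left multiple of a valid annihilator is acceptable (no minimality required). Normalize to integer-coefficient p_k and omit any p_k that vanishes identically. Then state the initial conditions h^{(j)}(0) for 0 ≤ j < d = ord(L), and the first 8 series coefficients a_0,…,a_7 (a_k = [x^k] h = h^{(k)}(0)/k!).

L = (4 + 4·x + 16·x^2)·Dx + (2 + 16·x)·Dx^2 + (-1 + x + 4·x^2)·Dx^3  (order 3).
h: a_k = 0, 6, 3, 6, 21/2, 118/5, 143/3, 11362/105, …
ICs: h(0) = 0, h′(0) = 6, h′′(0) = 6.

f: a_k = 3, 0, -6, 0, 2, 0, -4/15, 0, …
g: a_k = 2, 2, 10, 18, 58, 130, 362, 882, …
Product ⇒ symmetric product L₀, ord ≤ 2.
h=∫₀ˣh₀: take L = L₀·Dx.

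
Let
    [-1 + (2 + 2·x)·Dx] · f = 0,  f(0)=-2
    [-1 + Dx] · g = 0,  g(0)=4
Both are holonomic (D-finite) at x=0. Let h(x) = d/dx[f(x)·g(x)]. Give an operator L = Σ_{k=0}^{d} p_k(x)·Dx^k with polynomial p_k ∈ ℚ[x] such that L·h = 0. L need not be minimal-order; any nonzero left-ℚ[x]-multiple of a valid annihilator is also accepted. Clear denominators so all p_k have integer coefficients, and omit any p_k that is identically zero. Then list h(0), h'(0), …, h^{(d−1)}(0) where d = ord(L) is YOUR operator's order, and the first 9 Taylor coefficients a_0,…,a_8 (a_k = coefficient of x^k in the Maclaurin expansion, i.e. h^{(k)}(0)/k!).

L = (7 + 12·x + 4·x^2) + (-6 - 10·x - 4·x^2)·Dx  (order 1).
h: a_k = -12, -14, -17/2, -11/4, -107/96, 89/960, -1123/3840, 39551/161280, -88853/368640, …
ICs: h(0) = -12.

f: a_k = -2, -1, 1/4, -1/8, 5/64, -7/128, 21/512, -33/1024, 429/16384, …
g: a_k = 4, 4, 2, 2/3, 1/6, 1/30, 1/180, 1/1260, 1/10080, …
L₀ := L_f ⊗_s L_g (sym. prod.), ord ≤ 1.
h=h₀': d/dx-closure on L₀ ⇒ L.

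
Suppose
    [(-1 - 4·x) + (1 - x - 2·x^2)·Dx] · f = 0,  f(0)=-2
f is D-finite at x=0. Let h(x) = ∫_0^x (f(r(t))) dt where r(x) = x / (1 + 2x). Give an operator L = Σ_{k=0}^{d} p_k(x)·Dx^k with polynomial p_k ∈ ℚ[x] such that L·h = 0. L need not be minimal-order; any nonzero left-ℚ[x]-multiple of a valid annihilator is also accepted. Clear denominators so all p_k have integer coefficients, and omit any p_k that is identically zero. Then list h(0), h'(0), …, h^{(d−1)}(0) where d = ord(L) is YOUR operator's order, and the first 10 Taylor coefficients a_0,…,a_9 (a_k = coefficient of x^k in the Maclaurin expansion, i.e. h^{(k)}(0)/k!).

L = (-1 - 6·x)·Dx + (1 + 5·x + 6·x^2)·Dx^2  (order 2).
h: a_k = 0, -2, -1, -2/3, 3/2, -18/5, 9, -162/7, 243/4, -162, …
ICs: h(0) = 0, h′(0) = -2.

f: a_k = -2, -2, -6, -10, -22, -42, -86, -170, -342, -682, …
f∘r: x↦r, Dx↦Dx/r' in L_f ⇒ L₀.
h=∫₀ˣh₀: take L = L₀·Dx.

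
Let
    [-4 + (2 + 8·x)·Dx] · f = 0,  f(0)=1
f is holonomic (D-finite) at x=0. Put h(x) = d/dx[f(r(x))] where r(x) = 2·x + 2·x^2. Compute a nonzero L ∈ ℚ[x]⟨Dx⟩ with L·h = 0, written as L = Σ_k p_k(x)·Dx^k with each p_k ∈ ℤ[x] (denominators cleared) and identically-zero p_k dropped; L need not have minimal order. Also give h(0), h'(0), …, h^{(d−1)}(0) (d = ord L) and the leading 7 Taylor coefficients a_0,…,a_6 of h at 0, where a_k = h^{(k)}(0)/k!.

f: a_k = 1, 2, -2, 4, -10, 28, -84, …
h₀=f(r): pull back L_f along r ⇒ L₀.
h=h₀': d/dx-closure on L₀ ⇒ L.
L = -2 + (-1 - 10·x - 24·x^2 - 16·x^3)·Dx  (order 1).
h: a_k = 4, -8, 48, -288, 1760, -10944, 68992, …
ICs: h(0) = 4.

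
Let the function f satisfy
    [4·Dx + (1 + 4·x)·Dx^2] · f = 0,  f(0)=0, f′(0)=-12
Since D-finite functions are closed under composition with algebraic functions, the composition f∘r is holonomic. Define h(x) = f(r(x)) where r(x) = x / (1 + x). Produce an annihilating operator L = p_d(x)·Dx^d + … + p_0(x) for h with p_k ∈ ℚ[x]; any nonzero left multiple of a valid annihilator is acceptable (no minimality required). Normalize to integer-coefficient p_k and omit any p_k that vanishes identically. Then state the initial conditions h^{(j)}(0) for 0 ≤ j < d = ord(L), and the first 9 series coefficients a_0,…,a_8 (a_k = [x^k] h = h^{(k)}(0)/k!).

L = (6 + 10·x)·Dx + (1 + 6·x + 5·x^2)·Dx^2  (order 2).
h: a_k = 0, -12, 36, -124, 468, -9372/5, 7812, -234372/7, 146484, …
ICs: h(0) = 0, h′(0) = -12.

f: a_k = 0, -12, 24, -64, 192, -3072/5, 2048, -49152/7, 24576, …
f∘r: x↦r, Dx↦Dx/r' in L_f ⇒ L₀.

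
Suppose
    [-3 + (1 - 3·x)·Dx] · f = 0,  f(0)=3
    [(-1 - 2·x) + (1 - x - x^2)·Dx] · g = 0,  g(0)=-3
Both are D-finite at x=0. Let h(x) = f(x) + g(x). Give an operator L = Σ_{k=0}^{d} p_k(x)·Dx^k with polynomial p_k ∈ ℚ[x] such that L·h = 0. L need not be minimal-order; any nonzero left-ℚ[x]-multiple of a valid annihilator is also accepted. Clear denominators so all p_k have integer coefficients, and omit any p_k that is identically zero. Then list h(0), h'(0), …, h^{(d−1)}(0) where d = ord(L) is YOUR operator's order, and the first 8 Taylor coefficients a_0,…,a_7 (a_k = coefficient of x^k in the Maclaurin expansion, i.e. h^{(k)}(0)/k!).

L = (-6 - 36·x + 18·x^2 - 18·x^3) + (14 - 18·x - 24·x^2 + 18·x^3 - 36·x^4)·Dx + (-2 + 10·x - 15·x^2 + 10·x^3 - 9·x^5)·Dx^2  (order 2).
h: a_k = 0, 6, 21, 72, 228, 705, 2148, 6498, …
ICs: h(0) = 0, h′(0) = 6.

f: a_k = 3, 9, 27, 81, 243, 729, 2187, 6561, …
g: a_k = -3, -3, -6, -9, -15, -24, -39, -63, …
h₀=f+g: left-lcm gives L₀, ord ≤ 2.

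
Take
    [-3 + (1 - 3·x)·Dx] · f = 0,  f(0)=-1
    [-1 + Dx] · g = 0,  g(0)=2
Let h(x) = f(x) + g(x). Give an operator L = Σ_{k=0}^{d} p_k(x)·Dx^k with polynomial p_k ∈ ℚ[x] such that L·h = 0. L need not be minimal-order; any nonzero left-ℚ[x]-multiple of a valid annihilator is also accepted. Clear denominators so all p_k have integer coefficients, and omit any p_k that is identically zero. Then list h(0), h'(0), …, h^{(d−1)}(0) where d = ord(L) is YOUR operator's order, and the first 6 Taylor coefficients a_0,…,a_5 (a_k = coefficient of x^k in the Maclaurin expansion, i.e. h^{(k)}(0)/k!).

L = (-15 - 9·x) + (17 + 6·x - 9·x^2)·Dx + (-2 + 3·x + 9·x^2)·Dx^2  (order 2).
h: a_k = 1, -1, -8, -80/3, -971/12, -14579/60, …
ICs: h(0) = 1, h′(0) = -1.

f: a_k = -1, -3, -9, -27, -81, -243, …
g: a_k = 2, 2, 1, 1/3, 1/12, 1/60, …
f+g: L₀ = lclm(L_f,L_g), ord ≤ 1+1.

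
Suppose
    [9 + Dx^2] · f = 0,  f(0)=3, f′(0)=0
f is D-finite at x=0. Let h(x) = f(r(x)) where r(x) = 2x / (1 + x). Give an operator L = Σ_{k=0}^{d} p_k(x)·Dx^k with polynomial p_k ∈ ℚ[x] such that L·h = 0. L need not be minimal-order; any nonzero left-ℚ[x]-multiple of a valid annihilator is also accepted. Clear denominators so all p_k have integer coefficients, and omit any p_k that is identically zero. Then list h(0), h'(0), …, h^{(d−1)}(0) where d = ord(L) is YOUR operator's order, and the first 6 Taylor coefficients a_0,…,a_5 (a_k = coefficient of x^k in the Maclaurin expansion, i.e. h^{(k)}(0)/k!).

f: a_k = 3, 0, -27/2, 0, 81/8, 0, …
L₀ from L_f via x↦r, Dx↦r'^{-1}Dx.
L = 36 + (2 + 6·x + 6·x^2 + 2·x^3)·Dx + (1 + 4·x + 6·x^2 + 4·x^3 + x^4)·Dx^2  (order 2).
h: a_k = 3, 0, -54, 108, 0, -432, …
ICs: h(0) = 3, h′(0) = 0.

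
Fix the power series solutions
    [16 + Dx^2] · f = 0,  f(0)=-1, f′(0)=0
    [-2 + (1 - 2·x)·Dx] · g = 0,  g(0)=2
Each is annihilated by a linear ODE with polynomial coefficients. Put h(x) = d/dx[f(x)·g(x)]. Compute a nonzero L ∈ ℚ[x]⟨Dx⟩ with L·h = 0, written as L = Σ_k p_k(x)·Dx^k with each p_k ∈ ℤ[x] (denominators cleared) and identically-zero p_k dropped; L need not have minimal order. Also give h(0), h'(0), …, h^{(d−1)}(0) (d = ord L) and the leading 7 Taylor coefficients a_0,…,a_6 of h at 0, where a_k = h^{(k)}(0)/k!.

L = (8 - 64·x + 64·x^2) + (-4 + 8·x)·Dx + (1 - 4·x + 4·x^2)·Dx^2  (order 2).
h: a_k = -4, 16, 48, 128/3, 320/3, 4864/15, 34048/45, …
ICs: h(0) = -4, h′(0) = 16.

f: a_k = -1, 0, 8, 0, -32/3, 0, 256/45, …
g: a_k = 2, 4, 8, 16, 32, 64, 128, …
Sym-product of L_f,L_g gives L₀ (≤ ord 2).
Derive L from L₀ (diff closure).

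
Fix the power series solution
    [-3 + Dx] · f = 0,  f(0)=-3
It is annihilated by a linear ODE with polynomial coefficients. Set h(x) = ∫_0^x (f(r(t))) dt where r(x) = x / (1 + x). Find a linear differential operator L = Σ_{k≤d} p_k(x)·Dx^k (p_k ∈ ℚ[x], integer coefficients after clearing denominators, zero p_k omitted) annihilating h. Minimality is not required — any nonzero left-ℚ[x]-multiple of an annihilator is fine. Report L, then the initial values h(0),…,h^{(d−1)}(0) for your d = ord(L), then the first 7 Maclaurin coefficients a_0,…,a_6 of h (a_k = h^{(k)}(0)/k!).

L = -3·Dx + (1 + 2·x + x^2)·Dx^2  (order 2).
h: a_k = 0, -3, -9/2, -3/2, 9/8, -9/40, -21/80, …
ICs: h(0) = 0, h′(0) = -3.

f: a_k = -3, -9, -27/2, -27/2, -81/8, -243/40, -243/80, …
Substitute x→r, Dx→(1/r')Dx; clear ⇒ L₀.
h=∫h₀ ⇒ L = L₀·Dx.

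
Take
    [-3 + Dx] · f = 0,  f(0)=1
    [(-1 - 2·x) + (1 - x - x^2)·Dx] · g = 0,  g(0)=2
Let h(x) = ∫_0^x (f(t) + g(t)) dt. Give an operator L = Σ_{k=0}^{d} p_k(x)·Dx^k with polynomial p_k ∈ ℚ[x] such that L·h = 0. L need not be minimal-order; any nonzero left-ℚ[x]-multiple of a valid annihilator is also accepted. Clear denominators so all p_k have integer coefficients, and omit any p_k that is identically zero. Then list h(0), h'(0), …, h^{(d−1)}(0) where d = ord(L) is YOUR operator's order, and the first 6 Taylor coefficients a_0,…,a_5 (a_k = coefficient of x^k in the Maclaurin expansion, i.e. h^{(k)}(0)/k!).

f: a_k = 1, 3, 9/2, 9/2, 27/8, 81/40, …
g: a_k = 2, 2, 4, 6, 10, 16, …
h₀=f+g: left-lcm gives L₀, ord ≤ 2.
∫: right-multiply L₀ by Dx.
L = (3 + 9·x + 45·x^2 + 18·x^3)·Dx + (5 - 24·x - 15·x^2 + 18·x^3 + 9·x^4)·Dx^2 + (-2 + 7·x - 8·x^3 - 3·x^4)·Dx^3  (order 3).
h: a_k = 0, 3, 5/2, 17/6, 21/8, 107/40, …
ICs: h(0) = 0, h′(0) = 3, h′′(0) = 5.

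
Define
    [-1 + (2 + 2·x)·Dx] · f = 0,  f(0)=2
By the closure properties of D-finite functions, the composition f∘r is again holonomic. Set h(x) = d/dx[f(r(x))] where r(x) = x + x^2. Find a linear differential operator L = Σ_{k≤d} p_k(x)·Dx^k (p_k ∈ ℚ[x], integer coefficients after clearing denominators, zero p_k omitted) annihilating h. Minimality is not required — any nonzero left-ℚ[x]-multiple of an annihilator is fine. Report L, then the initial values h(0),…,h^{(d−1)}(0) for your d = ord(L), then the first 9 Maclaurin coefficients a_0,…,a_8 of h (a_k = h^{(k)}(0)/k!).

f: a_k = 2, 1, -1/4, 1/8, -5/64, 7/128, -21/512, 33/1024, -429/16384, …
f∘r: x↦r, Dx↦Dx/r' in L_f ⇒ L₀.
h₀' ⇒ L via d/dx closure of L₀.
L = 3 + (-2 - 6·x - 6·x^2 - 4·x^3)·Dx  (order 1).
h: a_k = 1, 3/2, -9/8, 3/16, 75/128, -171/256, 147/1024, 867/2048, -17037/32768, …
ICs: h(0) = 1.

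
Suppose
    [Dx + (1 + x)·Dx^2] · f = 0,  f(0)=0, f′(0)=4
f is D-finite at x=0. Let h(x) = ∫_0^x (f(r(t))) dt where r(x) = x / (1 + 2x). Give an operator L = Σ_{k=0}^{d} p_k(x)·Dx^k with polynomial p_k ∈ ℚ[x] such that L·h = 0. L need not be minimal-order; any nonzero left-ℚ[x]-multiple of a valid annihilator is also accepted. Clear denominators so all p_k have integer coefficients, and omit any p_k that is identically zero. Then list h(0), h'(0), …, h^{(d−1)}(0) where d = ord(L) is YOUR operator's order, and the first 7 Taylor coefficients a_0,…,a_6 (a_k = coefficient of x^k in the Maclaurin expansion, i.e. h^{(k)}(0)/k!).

L = (5 + 12·x)·Dx^2 + (1 + 5·x + 6·x^2)·Dx^3  (order 3).
h: a_k = 0, 0, 2, -10/3, 19/3, -13, 422/15, …
ICs: h(0) = 0, h′(0) = 0, h′′(0) = 4.

f: a_k = 0, 4, -2, 4/3, -1, 4/5, -2/3, …
Substitute x→r, Dx→(1/r')Dx; clear ⇒ L₀.
h=∫₀ˣh₀: take L = L₀·Dx.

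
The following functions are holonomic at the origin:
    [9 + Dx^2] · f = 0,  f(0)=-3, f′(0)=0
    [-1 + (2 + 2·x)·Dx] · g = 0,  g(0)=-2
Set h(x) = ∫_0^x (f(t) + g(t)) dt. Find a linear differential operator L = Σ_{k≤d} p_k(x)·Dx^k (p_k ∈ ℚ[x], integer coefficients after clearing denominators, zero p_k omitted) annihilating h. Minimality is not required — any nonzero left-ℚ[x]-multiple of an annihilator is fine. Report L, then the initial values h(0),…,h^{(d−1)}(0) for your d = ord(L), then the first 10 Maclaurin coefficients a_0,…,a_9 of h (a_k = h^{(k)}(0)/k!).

L = (-351 - 648·x - 324·x^2)·Dx + (630 + 1926·x + 1944·x^2 + 648·x^3)·Dx^2 + (-39 - 72·x - 36·x^2)·Dx^3 + (70 + 214·x + 216·x^2 + 72·x^3)·Dx^4  (order 4).
h: a_k = 0, -5, -1/2, 55/12, -1/32, -643/320, -7/768, 7881/17920, -33/8192, -88307/1720320, …
ICs: h(0) = 0, h′(0) = -5, h′′(0) = -1, h′′′(0) = 55/2.

f: a_k = -3, 0, 27/2, 0, -81/8, 0, 243/80, 0, -2187/4480, 0, …
g: a_k = -2, -1, 1/4, -1/8, 5/64, -7/128, 21/512, -33/1024, 429/16384, -715/32768, …
Weyl lclm of L_f,L_g ⇒ L₀ (ord ≤ 3).
∫: right-multiply L₀ by Dx.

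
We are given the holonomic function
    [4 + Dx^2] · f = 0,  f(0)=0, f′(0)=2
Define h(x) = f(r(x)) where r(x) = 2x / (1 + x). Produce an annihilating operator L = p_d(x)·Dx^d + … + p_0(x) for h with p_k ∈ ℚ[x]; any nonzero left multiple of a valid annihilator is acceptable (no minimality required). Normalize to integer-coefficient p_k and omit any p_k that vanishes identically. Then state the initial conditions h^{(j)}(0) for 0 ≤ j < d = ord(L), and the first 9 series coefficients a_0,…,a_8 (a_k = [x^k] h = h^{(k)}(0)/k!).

L = 16 + (2 + 6·x + 6·x^2 + 2·x^3)·Dx + (1 + 4·x + 6·x^2 + 4·x^3 + x^4)·Dx^2  (order 2).
h: a_k = 0, 4, -4, -20/3, 28, -772/15, 60, -9844/315, -2516/45, …
ICs: h(0) = 0, h′(0) = 4.

f: a_k = 0, 2, 0, -4/3, 0, 4/15, 0, -8/315, 0, …
Substitute x→r, Dx→(1/r')Dx; clear ⇒ L₀.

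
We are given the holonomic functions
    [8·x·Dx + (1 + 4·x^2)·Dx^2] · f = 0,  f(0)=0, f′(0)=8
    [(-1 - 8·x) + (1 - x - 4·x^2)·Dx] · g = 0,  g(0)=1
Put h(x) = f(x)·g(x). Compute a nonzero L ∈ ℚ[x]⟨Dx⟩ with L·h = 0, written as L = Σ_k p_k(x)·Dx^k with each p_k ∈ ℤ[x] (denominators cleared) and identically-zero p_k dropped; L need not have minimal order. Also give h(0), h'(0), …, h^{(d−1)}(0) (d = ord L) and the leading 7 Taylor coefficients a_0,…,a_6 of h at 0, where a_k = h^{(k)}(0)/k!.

f: a_k = 0, 8, 0, -32/3, 0, 128/5, 0, …
g: a_k = 1, 1, 5, 9, 29, 65, 181, …
f·g: L₀ = L_f ⊗_s L_g, ord ≤ 2·1.
L = (8 + 8·x + 96·x^2) + (2 + 8·x + 16·x^2 + 96·x^3)·Dx + (-1 + x + 4·x^3 + 16·x^4)·Dx^2  (order 2).
h: a_k = 0, 8, 8, 88/3, 184/3, 3064/15, 2248/5, …
ICs: h(0) = 0, h′(0) = 8.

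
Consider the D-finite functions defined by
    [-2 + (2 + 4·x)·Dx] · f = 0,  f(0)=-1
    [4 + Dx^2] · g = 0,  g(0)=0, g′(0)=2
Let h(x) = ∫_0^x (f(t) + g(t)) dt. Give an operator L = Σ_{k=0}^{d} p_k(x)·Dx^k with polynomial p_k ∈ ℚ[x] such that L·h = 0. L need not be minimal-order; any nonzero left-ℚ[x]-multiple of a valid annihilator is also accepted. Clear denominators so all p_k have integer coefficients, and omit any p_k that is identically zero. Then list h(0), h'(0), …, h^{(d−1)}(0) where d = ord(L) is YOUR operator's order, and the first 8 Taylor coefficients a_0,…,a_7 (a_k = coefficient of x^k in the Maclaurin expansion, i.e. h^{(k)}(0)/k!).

L = (-28 - 64·x - 64·x^2)·Dx + (12 + 88·x + 192·x^2 + 128·x^3)·Dx^2 + (-7 - 16·x - 16·x^2)·Dx^3 + (3 + 22·x + 48·x^2 + 32·x^3)·Dx^4  (order 4).
h: a_k = 0, -1, 1/2, 1/6, -11/24, 1/8, -73/720, 3/16, …
ICs: h(0) = 0, h′(0) = -1, h′′(0) = 1, h′′′(0) = 1.

f: a_k = -1, -1, 1/2, -1/2, 5/8, -7/8, 21/16, -33/16, …
g: a_k = 0, 2, 0, -4/3, 0, 4/15, 0, -8/315, …
Weyl lclm of L_f,L_g ⇒ L₀ (ord ≤ 3).
h=∫h₀ ⇒ L = L₀·Dx.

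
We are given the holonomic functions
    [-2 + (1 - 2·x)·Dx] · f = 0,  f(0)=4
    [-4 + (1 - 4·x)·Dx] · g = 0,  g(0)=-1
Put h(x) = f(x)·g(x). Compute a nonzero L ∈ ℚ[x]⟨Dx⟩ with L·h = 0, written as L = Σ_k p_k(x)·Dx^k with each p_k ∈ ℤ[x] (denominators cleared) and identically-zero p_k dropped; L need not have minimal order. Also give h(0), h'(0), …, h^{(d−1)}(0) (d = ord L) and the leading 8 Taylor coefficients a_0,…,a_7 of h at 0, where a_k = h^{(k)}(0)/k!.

L = (-6 + 16·x) + (1 - 6·x + 8·x^2)·Dx  (order 1).
h: a_k = -4, -24, -112, -480, -1984, -8064, -32512, -130560, …
ICs: h(0) = -4.

f: a_k = 4, 8, 16, 32, 64, 128, 256, 512, …
g: a_k = -1, -4, -16, -64, -256, -1024, -4096, -16384, …
h₀=f·g: eliminate ⇒ L₀, order ≤ 1·1.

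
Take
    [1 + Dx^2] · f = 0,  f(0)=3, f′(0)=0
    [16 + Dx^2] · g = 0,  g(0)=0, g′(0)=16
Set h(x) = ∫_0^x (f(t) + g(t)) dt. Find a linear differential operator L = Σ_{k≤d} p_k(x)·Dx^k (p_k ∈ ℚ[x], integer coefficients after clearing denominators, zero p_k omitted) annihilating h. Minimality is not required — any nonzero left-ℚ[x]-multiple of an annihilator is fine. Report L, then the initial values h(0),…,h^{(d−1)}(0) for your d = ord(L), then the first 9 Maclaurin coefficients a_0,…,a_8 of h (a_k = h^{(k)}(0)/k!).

f: a_k = 3, 0, -3/2, 0, 1/8, 0, -1/240, 0, 1/13440, …
g: a_k = 0, 16, 0, -128/3, 0, 512/15, 0, -4096/315, 0, …
Sum ⇒ L₀ = lclm(L_f,L_g) in ℚ(x)⟨Dx⟩.
h=∫h₀ ⇒ L = L₀·Dx.
L = 16·Dx + 17·Dx^3 + Dx^5  (order 5).
h: a_k = 0, 3, 8, -1/2, -32/3, 1/40, 256/45, -1/1680, -512/315, …
ICs: h(0) = 0, h′(0) = 3, h′′(0) = 16, h′′′(0) = -3, h′′′′(0) = -256.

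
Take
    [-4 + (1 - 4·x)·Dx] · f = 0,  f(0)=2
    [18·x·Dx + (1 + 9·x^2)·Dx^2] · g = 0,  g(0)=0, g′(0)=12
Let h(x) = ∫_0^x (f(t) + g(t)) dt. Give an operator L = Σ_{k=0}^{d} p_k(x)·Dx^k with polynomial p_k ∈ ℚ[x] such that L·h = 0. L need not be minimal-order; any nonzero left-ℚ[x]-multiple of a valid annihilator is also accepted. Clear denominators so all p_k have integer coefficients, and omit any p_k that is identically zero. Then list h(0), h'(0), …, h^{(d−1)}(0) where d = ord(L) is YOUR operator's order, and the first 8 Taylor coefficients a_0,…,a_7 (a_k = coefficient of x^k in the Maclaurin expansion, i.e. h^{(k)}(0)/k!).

L = (-72 + 1152·x + 1944·x^2)·Dx^2 + (57 - 72·x + 765·x^2 + 1944·x^3)·Dx^3 + (-4 + 7·x + 63·x^3 + 324·x^4)·Dx^4  (order 4).
h: a_k = 0, 2, 10, 32/3, 23, 512/5, 5606/15, 8192/7, …
ICs: h(0) = 0, h′(0) = 2, h′′(0) = 20, h′′′(0) = 64.

f: a_k = 2, 8, 32, 128, 512, 2048, 8192, 32768, …
g: a_k = 0, 12, 0, -36, 0, 972/5, 0, -8748/7, …
L₀ := lclm(L_f,L_g); ord L₀ ≤ 1+2.
h=∫₀ˣh₀: take L = L₀·Dx.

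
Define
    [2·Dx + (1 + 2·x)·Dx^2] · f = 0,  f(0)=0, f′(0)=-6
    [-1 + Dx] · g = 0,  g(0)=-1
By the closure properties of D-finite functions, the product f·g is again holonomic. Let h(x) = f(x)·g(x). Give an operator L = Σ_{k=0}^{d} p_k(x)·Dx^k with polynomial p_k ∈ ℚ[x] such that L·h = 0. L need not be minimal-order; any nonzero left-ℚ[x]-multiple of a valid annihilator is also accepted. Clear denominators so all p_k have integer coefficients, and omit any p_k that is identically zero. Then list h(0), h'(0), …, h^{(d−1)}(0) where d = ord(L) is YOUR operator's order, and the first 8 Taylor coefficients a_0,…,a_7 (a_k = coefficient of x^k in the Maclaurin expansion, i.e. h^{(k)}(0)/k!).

L = (-1 + 2·x) - 4·x·Dx + (1 + 2·x)·Dx^2  (order 2).
h: a_k = 0, 6, 0, 5, -6, 209/20, -53/3, 25829/840, …
ICs: h(0) = 0, h′(0) = 6.

f: a_k = 0, -6, 6, -8, 12, -96/5, 32, -384/7, …
g: a_k = -1, -1, -1/2, -1/6, -1/24, -1/120, -1/720, -1/5040, …
Product ⇒ symmetric product L₀, ord ≤ 2.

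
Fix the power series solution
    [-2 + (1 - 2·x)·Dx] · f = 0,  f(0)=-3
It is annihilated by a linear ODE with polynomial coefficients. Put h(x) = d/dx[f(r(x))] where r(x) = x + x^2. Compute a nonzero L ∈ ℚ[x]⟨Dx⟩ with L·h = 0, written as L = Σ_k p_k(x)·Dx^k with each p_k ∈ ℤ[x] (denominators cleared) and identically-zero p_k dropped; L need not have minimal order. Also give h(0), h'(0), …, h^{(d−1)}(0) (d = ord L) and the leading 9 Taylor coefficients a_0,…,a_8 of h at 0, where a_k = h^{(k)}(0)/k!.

f: a_k = -3, -6, -12, -24, -48, -96, -192, -384, -768, …
f∘r: x↦r, Dx↦Dx/r' in L_f ⇒ L₀.
Differentiate: ansatz ord ≤ ord L₀ ⇒ L.
L = (6 + 12·x + 12·x^2) + (-1 + 6·x^2 + 4·x^3)·Dx  (order 1).
h: a_k = -6, -36, -144, -528, -1800, -5904, -18816, -58752, -180576, …
ICs: h(0) = -6.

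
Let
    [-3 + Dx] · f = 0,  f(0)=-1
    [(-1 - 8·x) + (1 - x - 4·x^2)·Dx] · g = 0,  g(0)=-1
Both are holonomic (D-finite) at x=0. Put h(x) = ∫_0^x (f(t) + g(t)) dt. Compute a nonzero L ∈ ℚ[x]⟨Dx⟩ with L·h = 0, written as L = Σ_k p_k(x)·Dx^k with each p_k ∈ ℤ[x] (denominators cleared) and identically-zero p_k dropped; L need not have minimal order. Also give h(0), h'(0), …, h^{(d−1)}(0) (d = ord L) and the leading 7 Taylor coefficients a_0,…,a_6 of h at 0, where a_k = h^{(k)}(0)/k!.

L = (21 + 9·x + 396·x^2 + 288·x^3)·Dx + (-1 - 42·x - 159·x^2 + 72·x^3 + 144·x^4)·Dx^2 + (-2 + 13·x + 9·x^2 - 56·x^3 - 48·x^4)·Dx^3  (order 3).
h: a_k = 0, -2, -2, -19/6, -27/8, -259/40, -2681/240, …
ICs: h(0) = 0, h′(0) = -2, h′′(0) = -4.

f: a_k = -1, -3, -9/2, -9/2, -27/8, -81/40, -81/80, …
g: a_k = -1, -1, -5, -9, -29, -65, -181, …
f+g: L₀ = lclm(L_f,L_g), ord ≤ 1+1.
h=∫h₀ ⇒ L = L₀·Dx.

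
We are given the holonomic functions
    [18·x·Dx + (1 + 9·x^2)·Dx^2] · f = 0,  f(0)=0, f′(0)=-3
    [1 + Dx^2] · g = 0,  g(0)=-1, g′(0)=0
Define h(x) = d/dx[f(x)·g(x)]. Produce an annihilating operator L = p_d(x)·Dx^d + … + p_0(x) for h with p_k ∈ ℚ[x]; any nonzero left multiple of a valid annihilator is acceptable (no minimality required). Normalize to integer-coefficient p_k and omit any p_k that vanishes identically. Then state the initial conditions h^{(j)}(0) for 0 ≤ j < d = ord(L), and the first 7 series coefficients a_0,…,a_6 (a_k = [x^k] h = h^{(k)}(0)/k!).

f: a_k = 0, -3, 0, 9, 0, -243/5, 0, …
g: a_k = -1, 0, 1/2, 0, -1/24, 0, 1/720, …
Product ⇒ symmetric product L₀, ord ≤ 4.
Differentiate: ansatz ord ≤ ord L₀ ⇒ L.
L = (38998 + 738774·x^2 + 15162957·x^4 + 3032640·x^6 - 78732·x^8 - 1771470·x^10 + 531441·x^12) + (20772·x + 1033884·x^3 + 7902360·x^5 + 2624400·x^7 + 1180980·x^9 + 2125764·x^11)·Dx + (39368 + 755028·x^2 + 15369750·x^4 + 3887028·x^6 + 314928·x^8 - 1417176·x^10 + 1062882·x^12)·Dx^2 + (20772·x + 1033884·x^3 + 7902360·x^5 + 2624400·x^7 + 1180980·x^9 + 2125764·x^11)·Dx^3 + (370 + 16254·x^2 + 206793·x^4 + 854388·x^6 + 393660·x^8 + 354294·x^10 + 531441·x^12)·Dx^4  (order 4).
h: a_k = 3, 0, -63/2, 0, 2129/8, 0, -566341/240, …
ICs: h(0) = 3, h′(0) = 0, h′′(0) = -63, h′′′(0) = 0.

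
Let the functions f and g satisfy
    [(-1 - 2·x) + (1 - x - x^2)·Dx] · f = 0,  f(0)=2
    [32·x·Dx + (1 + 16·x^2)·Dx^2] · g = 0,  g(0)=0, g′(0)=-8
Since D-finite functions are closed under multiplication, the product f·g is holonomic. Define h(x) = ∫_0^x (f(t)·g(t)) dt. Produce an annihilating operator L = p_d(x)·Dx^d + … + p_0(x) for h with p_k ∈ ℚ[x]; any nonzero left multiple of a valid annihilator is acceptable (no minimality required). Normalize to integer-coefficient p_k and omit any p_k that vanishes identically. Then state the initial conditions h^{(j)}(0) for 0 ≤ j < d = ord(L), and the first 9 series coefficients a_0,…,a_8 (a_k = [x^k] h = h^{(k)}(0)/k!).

L = (2 + 32·x + 96·x^2)·Dx + (2 - 28·x + 64·x^2 + 96·x^3)·Dx^2 + (-1 + x - 15·x^2 + 16·x^3 + 16·x^4)·Dx^3  (order 3).
h: a_k = 0, 0, -8, -16/3, 40/3, 112/15, -5464/45, -3456/35, 104246/105, …
ICs: h(0) = 0, h′(0) = 0, h′′(0) = -16.

f: a_k = 2, 2, 4, 6, 10, 16, 26, 42, 68, …
g: a_k = 0, -8, 0, 128/3, 0, -2048/5, 0, 32768/7, 0, …
f·g: L₀ = L_f ⊗_s L_g, ord ≤ 1·2.
Integrate: L := L₀·Dx.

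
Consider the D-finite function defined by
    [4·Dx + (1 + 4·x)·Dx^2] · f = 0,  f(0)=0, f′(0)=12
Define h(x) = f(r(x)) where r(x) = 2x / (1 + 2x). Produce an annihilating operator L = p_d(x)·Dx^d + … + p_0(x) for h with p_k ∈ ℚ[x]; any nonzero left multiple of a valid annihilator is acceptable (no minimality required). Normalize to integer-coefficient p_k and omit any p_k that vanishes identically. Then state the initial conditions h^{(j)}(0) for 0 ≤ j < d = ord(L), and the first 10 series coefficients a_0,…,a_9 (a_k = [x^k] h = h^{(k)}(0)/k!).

f: a_k = 0, 12, -24, 64, -192, 3072/5, -2048, 49152/7, -24576, 262144/3, …
f∘r: x↦r, Dx↦Dx/r' in L_f ⇒ L₀.
L = (12 + 40·x)·Dx + (1 + 12·x + 20·x^2)·Dx^2  (order 2).
h: a_k = 0, 24, -144, 992, -7488, 299904/5, -499968, 29999616/7, -37499904, 999999488/3, …
ICs: h(0) = 0, h′(0) = 24.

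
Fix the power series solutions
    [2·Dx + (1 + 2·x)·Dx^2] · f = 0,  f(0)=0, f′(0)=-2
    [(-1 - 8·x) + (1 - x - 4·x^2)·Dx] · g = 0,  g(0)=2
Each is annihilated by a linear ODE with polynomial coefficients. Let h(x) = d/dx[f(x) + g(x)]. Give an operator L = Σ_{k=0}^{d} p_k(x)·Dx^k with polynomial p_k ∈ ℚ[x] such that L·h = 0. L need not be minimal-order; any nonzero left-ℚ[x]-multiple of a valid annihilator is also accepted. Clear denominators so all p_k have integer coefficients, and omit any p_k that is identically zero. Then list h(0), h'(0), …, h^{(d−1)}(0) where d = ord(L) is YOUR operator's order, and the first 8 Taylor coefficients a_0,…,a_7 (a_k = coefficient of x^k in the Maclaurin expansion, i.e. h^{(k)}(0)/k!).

f: a_k = 0, -2, 2, -8/3, 4, -32/5, 32/3, -128/7, …
g: a_k = 2, 2, 10, 18, 58, 130, 362, 882, …
Weyl lclm of L_f,L_g ⇒ L₀ (ord ≤ 3).
Derive L from L₀ (diff closure).
L = (-94 - 644·x - 1664·x^2 - 1920·x^3 - 1536·x^4) + (-23 - 324·x - 1448·x^2 - 3072·x^3 - 3904·x^4 - 2560·x^5)·Dx + (6 + 35·x + 53·x^2 - 98·x^3 - 528·x^4 - 864·x^5 - 512·x^6)·Dx^2  (order 2).
h: a_k = 0, 24, 46, 248, 618, 2236, 6046, 18896, …
ICs: h(0) = 0, h′(0) = 24.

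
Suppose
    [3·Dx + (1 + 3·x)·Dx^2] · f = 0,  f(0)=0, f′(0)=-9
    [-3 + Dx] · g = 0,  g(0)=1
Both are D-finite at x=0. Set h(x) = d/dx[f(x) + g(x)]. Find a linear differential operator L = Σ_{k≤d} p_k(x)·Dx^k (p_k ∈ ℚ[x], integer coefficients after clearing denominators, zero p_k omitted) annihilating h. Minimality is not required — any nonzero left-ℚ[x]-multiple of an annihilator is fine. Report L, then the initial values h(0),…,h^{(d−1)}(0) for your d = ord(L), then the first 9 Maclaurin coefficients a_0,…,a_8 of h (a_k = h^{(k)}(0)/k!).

f: a_k = 0, -9, 27/2, -27, 243/4, -729/5, 729/2, -6561/7, 19683/8, …
g: a_k = 1, 3, 9/2, 9/2, 27/8, 81/40, 81/80, 243/560, 729/4480, …
L₀ := lclm(L_f,L_g); ord L₀ ≤ 2+1.
Differentiate: ansatz ord ≤ ord L₀ ⇒ L.
L = (-27 - 27·x) + (3 - 18·x - 27·x^2)·Dx + (2 + 9·x + 9·x^2)·Dx^2  (order 2).
h: a_k = -6, 36, -135/2, 513/2, -5751/8, 87723/40, -524637/80, 11023209/560, -264537333/4480, …
ICs: h(0) = -6, h′(0) = 36.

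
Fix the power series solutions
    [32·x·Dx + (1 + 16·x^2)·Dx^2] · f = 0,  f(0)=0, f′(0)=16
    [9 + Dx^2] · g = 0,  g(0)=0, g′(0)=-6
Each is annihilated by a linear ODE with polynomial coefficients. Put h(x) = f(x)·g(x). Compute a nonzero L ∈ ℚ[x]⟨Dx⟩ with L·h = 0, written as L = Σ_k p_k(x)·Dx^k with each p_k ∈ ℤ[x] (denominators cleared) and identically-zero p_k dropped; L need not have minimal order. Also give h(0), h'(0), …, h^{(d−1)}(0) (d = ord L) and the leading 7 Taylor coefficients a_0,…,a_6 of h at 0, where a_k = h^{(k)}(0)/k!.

L = (16425 + 696384·x^2 + 2778624·x^4 + 11943936·x^6 + 47775744·x^8) + (23616·x + 543744·x^3 + 3981312·x^5 + 21233664·x^7)·Dx + (2050 + 87168·x^2 + 470016·x^4 + 2654208·x^6 + 10616832·x^8)·Dx^2 + (2624·x + 60416·x^3 + 442368·x^5 + 2359296·x^7)·Dx^3 + (25 + 1088·x^2 + 17920·x^4 + 147456·x^6 + 589824·x^8)·Dx^4  (order 4).
h: a_k = 0, 0, -96, 0, 656, 0, -5748, …
ICs: h(0) = 0, h′(0) = 0, h′′(0) = -192, h′′′(0) = 0.

f: a_k = 0, 16, 0, -256/3, 0, 4096/5, 0, …
g: a_k = 0, -6, 0, 9, 0, -81/20, 0, …
Sym-product of L_f,L_g gives L₀ (≤ ord 4).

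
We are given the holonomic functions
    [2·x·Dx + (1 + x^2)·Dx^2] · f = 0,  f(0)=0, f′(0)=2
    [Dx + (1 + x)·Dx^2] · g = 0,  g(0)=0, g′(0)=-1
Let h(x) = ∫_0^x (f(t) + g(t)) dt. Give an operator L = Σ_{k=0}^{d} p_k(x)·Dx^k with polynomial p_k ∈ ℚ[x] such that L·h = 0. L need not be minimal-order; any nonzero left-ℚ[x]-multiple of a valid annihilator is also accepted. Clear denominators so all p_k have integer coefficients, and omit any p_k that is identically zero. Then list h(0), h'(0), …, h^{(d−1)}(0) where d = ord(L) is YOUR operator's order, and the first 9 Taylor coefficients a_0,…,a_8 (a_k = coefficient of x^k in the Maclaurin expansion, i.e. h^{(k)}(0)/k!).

f: a_k = 0, 2, 0, -2/3, 0, 2/5, 0, -2/7, 0, …
g: a_k = 0, -1, 1/2, -1/3, 1/4, -1/5, 1/6, -1/7, 1/8, …
Sum ⇒ L₀ = lclm(L_f,L_g) in ℚ(x)⟨Dx⟩.
Integrate: L := L₀·Dx.
L = (-2 - 6·x + 6·x^2 + 2·x^3)·Dx^2 + (-4 - 4·x + 12·x^3 + 4·x^4)·Dx^3 + (-1 + x + 2·x^2 + 2·x^3 + 3·x^4 + x^5)·Dx^4  (order 4).
h: a_k = 0, 0, 1/2, 1/6, -1/4, 1/20, 1/30, 1/42, -3/56, …
ICs: h(0) = 0, h′(0) = 0, h′′(0) = 1, h′′′(0) = 1.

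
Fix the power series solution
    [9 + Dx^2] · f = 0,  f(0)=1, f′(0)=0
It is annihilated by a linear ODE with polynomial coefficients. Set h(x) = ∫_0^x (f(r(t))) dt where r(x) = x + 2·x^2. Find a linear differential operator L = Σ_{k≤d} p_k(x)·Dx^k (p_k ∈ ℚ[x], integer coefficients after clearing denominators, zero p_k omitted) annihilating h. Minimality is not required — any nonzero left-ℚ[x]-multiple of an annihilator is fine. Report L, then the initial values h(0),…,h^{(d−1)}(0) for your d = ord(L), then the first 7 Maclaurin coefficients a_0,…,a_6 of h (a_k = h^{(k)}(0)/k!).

L = (9 + 108·x + 432·x^2 + 576·x^3)·Dx - 4·Dx^2 + (1 + 4·x)·Dx^3  (order 3).
h: a_k = 0, 1, 0, -3/2, -9/2, -117/40, 9/2, …
ICs: h(0) = 0, h′(0) = 1, h′′(0) = 0.

f: a_k = 1, 0, -9/2, 0, 27/8, 0, -81/80, …
Change of var in L_f (x↦r) gives L₀.
h=∫h₀ ⇒ L = L₀·Dx.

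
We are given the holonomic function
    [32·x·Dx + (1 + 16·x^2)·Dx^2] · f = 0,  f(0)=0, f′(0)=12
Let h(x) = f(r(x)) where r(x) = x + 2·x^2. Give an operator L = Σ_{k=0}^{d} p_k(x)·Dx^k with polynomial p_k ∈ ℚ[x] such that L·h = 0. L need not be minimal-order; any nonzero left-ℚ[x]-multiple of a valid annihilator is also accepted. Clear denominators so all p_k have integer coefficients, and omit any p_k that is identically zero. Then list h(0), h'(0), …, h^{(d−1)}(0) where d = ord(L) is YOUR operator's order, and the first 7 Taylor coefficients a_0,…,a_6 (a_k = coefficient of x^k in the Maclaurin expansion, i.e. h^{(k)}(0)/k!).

f: a_k = 0, 12, 0, -64, 0, 3072/5, 0, …
h₀=f(r): pull back L_f along r ⇒ L₀.
L = (-4 + 32·x + 256·x^2 + 768·x^3 + 768·x^4)·Dx + (1 + 4·x + 16·x^2 + 128·x^3 + 320·x^4 + 256·x^5)·Dx^2  (order 2).
h: a_k = 0, 12, 24, -64, -384, -768/5, 5632, …
ICs: h(0) = 0, h′(0) = 12.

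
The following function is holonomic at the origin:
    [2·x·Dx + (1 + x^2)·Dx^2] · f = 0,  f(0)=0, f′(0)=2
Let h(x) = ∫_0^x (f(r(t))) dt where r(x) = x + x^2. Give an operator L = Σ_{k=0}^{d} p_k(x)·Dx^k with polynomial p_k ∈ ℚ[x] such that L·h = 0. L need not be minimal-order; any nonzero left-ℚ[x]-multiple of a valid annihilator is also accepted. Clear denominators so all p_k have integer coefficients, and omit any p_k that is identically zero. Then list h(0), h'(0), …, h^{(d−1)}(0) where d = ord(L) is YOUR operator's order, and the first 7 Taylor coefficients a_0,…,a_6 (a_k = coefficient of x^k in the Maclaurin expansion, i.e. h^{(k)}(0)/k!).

f: a_k = 0, 2, 0, -2/3, 0, 2/5, 0, …
L₀ from L_f via x↦r, Dx↦r'^{-1}Dx.
Integrate: L := L₀·Dx.
L = (-2 + 2·x + 8·x^2 + 12·x^3 + 6·x^4)·Dx^2 + (1 + 2·x + x^2 + 4·x^3 + 5·x^4 + 2·x^5)·Dx^3  (order 3).
h: a_k = 0, 0, 1, 2/3, -1/6, -2/5, -4/15, …
ICs: h(0) = 0, h′(0) = 0, h′′(0) = 2.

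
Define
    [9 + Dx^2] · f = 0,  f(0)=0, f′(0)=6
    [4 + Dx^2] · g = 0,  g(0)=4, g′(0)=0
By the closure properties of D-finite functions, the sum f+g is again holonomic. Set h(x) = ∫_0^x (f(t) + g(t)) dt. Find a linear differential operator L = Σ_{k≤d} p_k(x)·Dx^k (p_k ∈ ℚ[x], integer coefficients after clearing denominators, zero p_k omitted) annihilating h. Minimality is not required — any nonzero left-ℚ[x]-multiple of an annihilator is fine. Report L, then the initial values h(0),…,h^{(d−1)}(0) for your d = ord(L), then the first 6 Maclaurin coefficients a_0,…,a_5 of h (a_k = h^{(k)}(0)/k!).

f: a_k = 0, 6, 0, -9, 0, 81/20, …
g: a_k = 4, 0, -8, 0, 8/3, 0, …
Weyl lclm of L_f,L_g ⇒ L₀ (ord ≤ 4).
Integrate: L := L₀·Dx.
L = 36·Dx + 13·Dx^3 + Dx^5  (order 5).
h: a_k = 0, 4, 3, -8/3, -9/4, 8/15, …
ICs: h(0) = 0, h′(0) = 4, h′′(0) = 6, h′′′(0) = -16, h′′′′(0) = -54.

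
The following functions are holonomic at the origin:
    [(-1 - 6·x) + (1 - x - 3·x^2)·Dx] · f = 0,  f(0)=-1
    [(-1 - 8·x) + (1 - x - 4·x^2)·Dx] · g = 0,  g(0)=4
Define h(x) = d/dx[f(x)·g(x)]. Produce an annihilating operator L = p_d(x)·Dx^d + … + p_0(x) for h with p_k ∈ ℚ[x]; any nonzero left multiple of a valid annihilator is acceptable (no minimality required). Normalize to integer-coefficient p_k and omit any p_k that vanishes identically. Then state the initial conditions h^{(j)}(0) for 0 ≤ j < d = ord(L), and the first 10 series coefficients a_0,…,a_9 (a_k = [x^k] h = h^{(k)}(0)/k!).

L = (20 + 30·x - 12·x^2 - 768·x^3 - 708·x^4 + 2520·x^5 + 2880·x^6) + (-2 - 8·x + 57·x^2 + 64·x^3 - 330·x^4 - 285·x^5 + 588·x^6 + 576·x^7)·Dx  (order 1).
h: a_k = -8, -80, -300, -1344, -4480, -15768, -49560, -156992, -473220, -1418080, …
ICs: h(0) = -8.

f: a_k = -1, -1, -4, -7, -19, -40, -97, -217, -508, -1159, …
g: a_k = 4, 4, 20, 36, 116, 260, 724, 1764, 4660, 11716, …
f·g: L₀ = L_f ⊗_s L_g, ord ≤ 1·1.
h=h₀': d/dx-closure on L₀ ⇒ L.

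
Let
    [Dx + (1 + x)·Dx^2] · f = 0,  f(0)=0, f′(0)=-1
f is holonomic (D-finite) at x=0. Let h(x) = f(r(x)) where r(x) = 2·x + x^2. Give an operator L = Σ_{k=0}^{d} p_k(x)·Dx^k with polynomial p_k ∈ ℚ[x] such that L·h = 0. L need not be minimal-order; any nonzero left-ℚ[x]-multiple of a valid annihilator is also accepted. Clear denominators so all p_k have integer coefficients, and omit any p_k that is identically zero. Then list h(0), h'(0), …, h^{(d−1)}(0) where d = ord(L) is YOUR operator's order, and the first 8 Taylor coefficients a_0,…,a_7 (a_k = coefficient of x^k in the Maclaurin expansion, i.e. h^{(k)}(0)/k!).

L = Dx + (1 + x)·Dx^2  (order 2).
h: a_k = 0, -2, 1, -2/3, 1/2, -2/5, 1/3, -2/7, …
ICs: h(0) = 0, h′(0) = -2.

f: a_k = 0, -1, 1/2, -1/3, 1/4, -1/5, 1/6, -1/7, …
f∘r: x↦r, Dx↦Dx/r' in L_f ⇒ L₀.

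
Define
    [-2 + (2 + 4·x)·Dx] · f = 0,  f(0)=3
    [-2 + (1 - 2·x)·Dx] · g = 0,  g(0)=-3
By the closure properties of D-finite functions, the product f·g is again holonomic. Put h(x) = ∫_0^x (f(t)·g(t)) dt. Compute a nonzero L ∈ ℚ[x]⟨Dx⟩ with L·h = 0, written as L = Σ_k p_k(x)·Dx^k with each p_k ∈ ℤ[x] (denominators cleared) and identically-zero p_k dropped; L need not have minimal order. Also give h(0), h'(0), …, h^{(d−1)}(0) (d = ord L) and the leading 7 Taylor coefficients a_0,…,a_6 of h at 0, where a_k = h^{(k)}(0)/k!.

L = (3 + 2·x)·Dx + (-1 + 4·x^2)·Dx^2  (order 2).
h: a_k = 0, -9, -27/2, -33/2, -207/8, -1611/40, -1095/16, …
ICs: h(0) = 0, h′(0) = -9.

f: a_k = 3, 3, -3/2, 3/2, -15/8, 21/8, -63/16, …
g: a_k = -3, -6, -12, -24, -48, -96, -192, …
h₀=f·g: eliminate ⇒ L₀, order ≤ 1·1.
h=∫₀ˣh₀: take L = L₀·Dx.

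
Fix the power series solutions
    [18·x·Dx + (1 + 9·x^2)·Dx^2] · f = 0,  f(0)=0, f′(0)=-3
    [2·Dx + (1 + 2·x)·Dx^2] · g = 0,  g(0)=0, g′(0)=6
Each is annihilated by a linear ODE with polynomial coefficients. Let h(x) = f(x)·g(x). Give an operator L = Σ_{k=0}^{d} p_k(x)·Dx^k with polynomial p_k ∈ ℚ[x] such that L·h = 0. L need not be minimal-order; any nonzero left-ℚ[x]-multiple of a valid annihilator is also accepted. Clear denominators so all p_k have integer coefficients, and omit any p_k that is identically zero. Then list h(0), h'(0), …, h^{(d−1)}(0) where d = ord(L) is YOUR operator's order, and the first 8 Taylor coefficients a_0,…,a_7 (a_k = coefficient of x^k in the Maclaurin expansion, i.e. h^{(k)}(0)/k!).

L = (792 + 3024·x + 22680·x^2 + 102384·x^3 + 174960·x^4 + 151632·x^5 + 104976·x^7)·Dx + (332 + 4752·x + 28908·x^2 + 127008·x^3 + 351216·x^4 + 542376·x^5 + 408240·x^6 + 157464·x^7 + 367416·x^8)·Dx^2 + (44 + 916·x + 6696·x^2 + 27252·x^3 + 85860·x^4 + 193428·x^5 + 279936·x^6 + 224532·x^7 + 157464·x^8 + 209952·x^9)·Dx^3 + (10 + 76·x + 418·x^2 + 1728·x^3 + 5391·x^4 + 12960·x^5 + 24948·x^6 + 34992·x^7 + 29889·x^8 + 26244·x^9 + 26244·x^10)·Dx^4  (order 4).
h: a_k = 0, 0, -18, 18, 30, -18, -1386/5, 1398/5, …
ICs: h(0) = 0, h′(0) = 0, h′′(0) = -36, h′′′(0) = 108.

f: a_k = 0, -3, 0, 9, 0, -243/5, 0, 2187/7, …
g: a_k = 0, 6, -6, 8, -12, 96/5, -32, 384/7, …
h₀=f·g: eliminate ⇒ L₀, order ≤ 2·2.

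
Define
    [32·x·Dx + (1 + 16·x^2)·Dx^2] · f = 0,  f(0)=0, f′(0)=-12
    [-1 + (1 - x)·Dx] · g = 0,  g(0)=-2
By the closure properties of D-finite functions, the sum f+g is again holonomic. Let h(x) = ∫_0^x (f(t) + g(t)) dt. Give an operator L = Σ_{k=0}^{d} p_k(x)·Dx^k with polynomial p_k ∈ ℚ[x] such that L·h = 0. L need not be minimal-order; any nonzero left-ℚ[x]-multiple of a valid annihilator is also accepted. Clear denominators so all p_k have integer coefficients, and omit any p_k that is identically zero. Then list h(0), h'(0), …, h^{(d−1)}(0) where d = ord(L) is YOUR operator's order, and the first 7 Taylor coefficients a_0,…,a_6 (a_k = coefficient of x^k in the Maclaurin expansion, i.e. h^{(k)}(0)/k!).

L = (32 - 128·x - 1536·x^2)·Dx^2 + (-19 + 32·x + 656·x^2 - 1536·x^3)·Dx^3 + (1 + 15·x + 240·x^3 - 256·x^4)·Dx^4  (order 4).
h: a_k = 0, -2, -7, -2/3, 31/2, -2/5, -1541/15, …
ICs: h(0) = 0, h′(0) = -2, h′′(0) = -14, h′′′(0) = -4.

f: a_k = 0, -12, 0, 64, 0, -3072/5, 0, …
g: a_k = -2, -2, -2, -2, -2, -2, -2, …
Weyl lclm of L_f,L_g ⇒ L₀ (ord ≤ 3).
Integrate: L := L₀·Dx.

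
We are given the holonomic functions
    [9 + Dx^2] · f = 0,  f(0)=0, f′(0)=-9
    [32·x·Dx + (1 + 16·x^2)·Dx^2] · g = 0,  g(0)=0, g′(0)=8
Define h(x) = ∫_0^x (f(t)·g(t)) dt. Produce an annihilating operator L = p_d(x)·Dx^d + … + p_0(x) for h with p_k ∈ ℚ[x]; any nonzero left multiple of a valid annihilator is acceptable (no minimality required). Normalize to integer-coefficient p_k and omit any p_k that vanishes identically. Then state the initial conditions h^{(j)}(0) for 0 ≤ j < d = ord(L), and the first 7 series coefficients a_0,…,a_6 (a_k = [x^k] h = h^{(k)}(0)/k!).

L = (16425 + 696384·x^2 + 2778624·x^4 + 11943936·x^6 + 47775744·x^8)·Dx + (23616·x + 543744·x^3 + 3981312·x^5 + 21233664·x^7)·Dx^2 + (2050 + 87168·x^2 + 470016·x^4 + 2654208·x^6 + 10616832·x^8)·Dx^3 + (2624·x + 60416·x^3 + 442368·x^5 + 2359296·x^7)·Dx^4 + (25 + 1088·x^2 + 17920·x^4 + 147456·x^6 + 589824·x^8)·Dx^5  (order 5).
h: a_k = 0, 0, 0, -24, 0, 492/5, 0, …
ICs: h(0) = 0, h′(0) = 0, h′′(0) = 0, h′′′(0) = -144, h′′′′(0) = 0.

f: a_k = 0, -9, 0, 27/2, 0, -243/40, 0, …
g: a_k = 0, 8, 0, -128/3, 0, 2048/5, 0, …
h₀=f·g: eliminate ⇒ L₀, order ≤ 2·2.
h=∫h₀ ⇒ L = L₀·Dx.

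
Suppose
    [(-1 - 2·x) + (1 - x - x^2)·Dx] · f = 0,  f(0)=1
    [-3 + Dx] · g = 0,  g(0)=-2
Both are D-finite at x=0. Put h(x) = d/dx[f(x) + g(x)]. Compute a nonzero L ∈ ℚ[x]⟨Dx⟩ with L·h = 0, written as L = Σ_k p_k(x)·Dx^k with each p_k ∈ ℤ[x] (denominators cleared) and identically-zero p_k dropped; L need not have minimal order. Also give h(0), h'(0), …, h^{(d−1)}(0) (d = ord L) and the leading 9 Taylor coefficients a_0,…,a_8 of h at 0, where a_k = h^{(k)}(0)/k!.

f: a_k = 1, 1, 2, 3, 5, 8, 13, 21, 34, …
g: a_k = -2, -6, -9, -9, -27/4, -81/20, -81/40, -243/280, -729/2240, …
Weyl lclm of L_f,L_g ⇒ L₀ (ord ≤ 2).
h=h₀': d/dx-closure on L₀ ⇒ L.
L = (18 + 126·x + 144·x^2 + 180·x^3 + 54·x^4) + (-9 - 48·x - 81·x^2 - 24·x^3 + 45·x^4 + 18·x^5)·Dx + (1 + 2·x + 11·x^2 - 12·x^3 - 21·x^4 - 6·x^5)·Dx^2  (order 2).
h: a_k = -5, -14, -18, -7, 79/4, 1317/20, 5637/40, 75431/280, 1106613/2240, …
ICs: h(0) = -5, h′(0) = -14.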